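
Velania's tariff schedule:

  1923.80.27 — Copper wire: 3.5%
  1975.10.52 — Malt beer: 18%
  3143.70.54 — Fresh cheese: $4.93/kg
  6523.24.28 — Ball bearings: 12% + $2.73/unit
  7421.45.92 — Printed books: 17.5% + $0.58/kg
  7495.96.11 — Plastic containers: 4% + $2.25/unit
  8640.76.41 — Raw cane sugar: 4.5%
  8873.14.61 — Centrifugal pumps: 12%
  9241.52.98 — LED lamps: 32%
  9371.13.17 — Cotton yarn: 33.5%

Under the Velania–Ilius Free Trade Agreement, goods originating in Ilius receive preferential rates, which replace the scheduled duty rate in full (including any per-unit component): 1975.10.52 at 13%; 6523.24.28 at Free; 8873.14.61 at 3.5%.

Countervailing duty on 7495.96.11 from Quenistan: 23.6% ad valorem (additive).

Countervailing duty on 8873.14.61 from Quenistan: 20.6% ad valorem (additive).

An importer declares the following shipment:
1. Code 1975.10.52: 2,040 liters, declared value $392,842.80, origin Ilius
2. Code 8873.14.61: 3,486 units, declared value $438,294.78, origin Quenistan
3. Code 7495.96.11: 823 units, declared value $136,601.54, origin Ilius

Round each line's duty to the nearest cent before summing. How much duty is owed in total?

Line 1 (1975.10.52, Ilius, 2,040 liters, $392,842.80):
Base rate for 1975.10.52 is 18%.
Origin Ilius qualifies under the Velania–Ilius agreement and 1975.10.52 is covered: preferential rate 13% applies instead.
Duty = $392,842.80 × 13% = $51,069.56.
Line 2 (8873.14.61, Quenistan, 3,486 units, $438,294.78):
Base rate for 8873.14.61 is 12%.
8873.14.61 has an FTA preferential rate, but origin Quenistan is not Ilius; base rate stands.
Additional duty on 8873.14.61 from Quenistan: +20.6%. Applied ad valorem rate: 12% + 20.6% = 32.6%.
Duty = $438,294.78 × 32.6% = $142,884.10.
Line 3 (7495.96.11, Ilius, 823 units, $136,601.54):
Base rate for 7495.96.11 is 4% + $2.25/unit.
Origin Ilius is the FTA partner but 7495.96.11 is not on the preference list; base rate stands.
The additional-duty order on 7495.96.11 targets Quenistan, not Ilius; it does not apply.
Duty = $136,601.54 × 4% + 823 × $2.25 = $7,315.81.
Total = $51,069.56 + $142,884.10 + $7,315.81 = $201,269.47.

$201,269.47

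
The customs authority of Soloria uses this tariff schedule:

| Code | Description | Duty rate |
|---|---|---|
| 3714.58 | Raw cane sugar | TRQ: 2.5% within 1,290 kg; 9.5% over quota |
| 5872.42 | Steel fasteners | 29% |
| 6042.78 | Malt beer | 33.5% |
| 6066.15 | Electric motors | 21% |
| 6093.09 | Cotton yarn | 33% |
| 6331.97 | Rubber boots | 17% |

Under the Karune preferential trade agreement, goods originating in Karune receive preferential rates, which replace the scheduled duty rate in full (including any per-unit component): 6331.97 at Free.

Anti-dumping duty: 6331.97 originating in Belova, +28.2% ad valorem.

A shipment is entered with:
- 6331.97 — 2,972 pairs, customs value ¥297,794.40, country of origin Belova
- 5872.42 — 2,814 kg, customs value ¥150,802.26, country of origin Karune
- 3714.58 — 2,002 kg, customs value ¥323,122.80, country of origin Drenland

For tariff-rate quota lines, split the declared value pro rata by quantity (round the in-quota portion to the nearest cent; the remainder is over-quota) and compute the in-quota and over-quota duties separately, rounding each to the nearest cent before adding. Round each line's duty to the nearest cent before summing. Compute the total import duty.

¥194,457.98

Line 1 (6331.97, Belova, 2,972 pairs, ¥297,794.40):
Base rate for 6331.97 is 17%.
6331.97 has an FTA preferential rate, but origin Belova is not Karune; base rate stands.
Additional duty on 6331.97 from Belova: +28.2%. Applied ad valorem rate: 17% + 28.2% = 45.2%.
Duty = ¥297,794.40 × 45.2% = ¥134,603.07.
Line 2 (5872.42, Karune, 2,814 kg, ¥150,802.26):
Base rate for 5872.42 is 29%.
Origin Karune is the FTA partner but 5872.42 is not on the preference list; base rate stands.
Duty = ¥150,802.26 × 29% = ¥43,732.66.
Line 3 (3714.58, Drenland, 2,002 kg, ¥323,122.80):
Code 3714.58 is under a tariff-rate quota (threshold 1,290 kg). In-quota: 1,290 kg at 2.5%; over-quota: 712 kg at 9.5%.
Pro-rata value split: in-quota = ¥323,122.80 × 1,290/2,002 = ¥208,206.00; over-quota = ¥323,122.80 − ¥208,206.00 = ¥114,916.80.
In-quota duty = ¥208,206.00 × 2.5% = ¥5,205.15. Over-quota duty = ¥114,916.80 × 9.5% = ¥10,917.10.
Line duty = ¥5,205.15 + ¥10,917.10 = ¥16,122.25.
Total = ¥134,603.07 + ¥43,732.66 + ¥16,122.25 = ¥194,457.98.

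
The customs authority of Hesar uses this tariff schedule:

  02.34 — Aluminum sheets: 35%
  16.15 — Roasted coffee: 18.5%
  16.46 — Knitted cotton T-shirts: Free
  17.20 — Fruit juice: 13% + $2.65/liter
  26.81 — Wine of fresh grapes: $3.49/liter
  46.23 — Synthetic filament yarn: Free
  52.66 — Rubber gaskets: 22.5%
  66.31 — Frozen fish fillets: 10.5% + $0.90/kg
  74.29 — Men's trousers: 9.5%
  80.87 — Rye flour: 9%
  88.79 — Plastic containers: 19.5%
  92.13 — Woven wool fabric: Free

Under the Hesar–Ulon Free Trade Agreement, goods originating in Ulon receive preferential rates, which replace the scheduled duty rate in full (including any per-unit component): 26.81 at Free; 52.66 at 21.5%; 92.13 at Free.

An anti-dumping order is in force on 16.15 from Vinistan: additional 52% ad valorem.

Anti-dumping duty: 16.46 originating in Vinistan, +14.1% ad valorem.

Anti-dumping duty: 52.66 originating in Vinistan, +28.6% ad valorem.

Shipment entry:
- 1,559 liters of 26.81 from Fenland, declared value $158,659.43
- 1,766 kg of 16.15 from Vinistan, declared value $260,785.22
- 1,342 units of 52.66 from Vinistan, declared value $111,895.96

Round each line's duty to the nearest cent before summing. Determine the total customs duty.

Line 1 (26.81, Fenland, 1,559 liters, $158,659.43):
Base rate for 26.81 is $3.49/liter.
26.81 has an FTA preferential rate, but origin Fenland is not Ulon; base rate stands.
Duty = 1,559 × $3.49 = $5,440.91.
Line 2 (16.15, Vinistan, 1,766 kg, $260,785.22):
Base rate for 16.15 is 18.5%.
Additional duty on 16.15 from Vinistan: +52%. Applied ad valorem rate: 18.5% + 52% = 70.5%.
Duty = $260,785.22 × 70.5% = $183,853.58.
Line 3 (52.66, Vinistan, 1,342 units, $111,895.96):
Base rate for 52.66 is 22.5%.
52.66 has an FTA preferential rate, but origin Vinistan is not Ulon; base rate stands.
Additional duty on 52.66 from Vinistan: +28.6%. Applied ad valorem rate: 22.5% + 28.6% = 51.1%.
Duty = $111,895.96 × 51.1% = $57,178.84.
Total = $5,440.91 + $183,853.58 + $57,178.84 = $246,473.33.

$246,473.33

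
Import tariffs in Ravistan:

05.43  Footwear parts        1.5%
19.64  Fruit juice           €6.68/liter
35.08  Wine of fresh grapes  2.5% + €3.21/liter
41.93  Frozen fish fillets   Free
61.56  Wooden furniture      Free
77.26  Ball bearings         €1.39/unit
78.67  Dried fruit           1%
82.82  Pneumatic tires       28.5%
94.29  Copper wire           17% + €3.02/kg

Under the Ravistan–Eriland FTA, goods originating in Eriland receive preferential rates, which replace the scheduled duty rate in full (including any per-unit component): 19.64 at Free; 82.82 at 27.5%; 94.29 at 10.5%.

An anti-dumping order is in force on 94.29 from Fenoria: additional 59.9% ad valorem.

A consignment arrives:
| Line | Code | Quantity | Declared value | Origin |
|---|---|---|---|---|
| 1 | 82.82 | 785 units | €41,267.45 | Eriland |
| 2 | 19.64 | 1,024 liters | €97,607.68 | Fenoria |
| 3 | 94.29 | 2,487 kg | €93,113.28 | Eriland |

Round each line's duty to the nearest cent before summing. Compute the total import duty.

Line 1 (82.82, Eriland, 785 units, €41,267.45):
Base rate for 82.82 is 28.5%.
Origin Eriland qualifies under the Ravistan–Eriland agreement and 82.82 is covered: preferential rate 27.5% applies instead.
Duty = €41,267.45 × 27.5% = €11,348.55.
Line 2 (19.64, Fenoria, 1,024 liters, €97,607.68):
Base rate for 19.64 is €6.68/liter.
19.64 has an FTA preferential rate, but origin Fenoria is not Eriland; base rate stands.
Duty = 1,024 × €6.68 = €6,840.32.
Line 3 (94.29, Eriland, 2,487 kg, €93,113.28):
Base rate for 94.29 is 17% + €3.02/kg.
Origin Eriland qualifies under the Ravistan–Eriland agreement and 94.29 is covered: preferential rate 10.5% applies instead.
The additional-duty order on 94.29 targets Fenoria, not Eriland; it does not apply.
Duty = €93,113.28 × 10.5% = €9,776.89.
Total = €11,348.55 + €6,840.32 + €9,776.89 = €27,965.76.

€27,965.76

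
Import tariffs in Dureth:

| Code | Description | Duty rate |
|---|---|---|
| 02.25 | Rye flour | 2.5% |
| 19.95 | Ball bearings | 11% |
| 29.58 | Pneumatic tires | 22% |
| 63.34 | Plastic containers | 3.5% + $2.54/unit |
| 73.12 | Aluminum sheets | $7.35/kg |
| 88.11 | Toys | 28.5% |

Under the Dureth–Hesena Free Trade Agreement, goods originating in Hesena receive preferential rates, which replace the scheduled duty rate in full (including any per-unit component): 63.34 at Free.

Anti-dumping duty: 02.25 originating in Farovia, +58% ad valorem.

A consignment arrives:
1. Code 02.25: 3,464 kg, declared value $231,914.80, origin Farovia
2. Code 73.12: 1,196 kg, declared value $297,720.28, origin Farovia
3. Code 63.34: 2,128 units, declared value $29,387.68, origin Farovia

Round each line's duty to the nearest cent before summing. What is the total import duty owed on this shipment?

Line 1 (02.25, Farovia, 3,464 kg, $231,914.80):
Base rate for 02.25 is 2.5%.
Additional duty on 02.25 from Farovia: +58%. Applied ad valorem rate: 2.5% + 58% = 60.5%.
Duty = $231,914.80 × 60.5% = $140,308.45.
Line 2 (73.12, Farovia, 1,196 kg, $297,720.28):
Base rate for 73.12 is $7.35/kg.
Duty = 1,196 × $7.35 = $8,790.60.
Line 3 (63.34, Farovia, 2,128 units, $29,387.68):
Base rate for 63.34 is 3.5% + $2.54/unit.
63.34 has an FTA preferential rate, but origin Farovia is not Hesena; base rate stands.
Duty = $29,387.68 × 3.5% + 2,128 × $2.54 = $6,433.69.
Total = $140,308.45 + $8,790.60 + $6,433.69 = $155,532.74.

$155,532.74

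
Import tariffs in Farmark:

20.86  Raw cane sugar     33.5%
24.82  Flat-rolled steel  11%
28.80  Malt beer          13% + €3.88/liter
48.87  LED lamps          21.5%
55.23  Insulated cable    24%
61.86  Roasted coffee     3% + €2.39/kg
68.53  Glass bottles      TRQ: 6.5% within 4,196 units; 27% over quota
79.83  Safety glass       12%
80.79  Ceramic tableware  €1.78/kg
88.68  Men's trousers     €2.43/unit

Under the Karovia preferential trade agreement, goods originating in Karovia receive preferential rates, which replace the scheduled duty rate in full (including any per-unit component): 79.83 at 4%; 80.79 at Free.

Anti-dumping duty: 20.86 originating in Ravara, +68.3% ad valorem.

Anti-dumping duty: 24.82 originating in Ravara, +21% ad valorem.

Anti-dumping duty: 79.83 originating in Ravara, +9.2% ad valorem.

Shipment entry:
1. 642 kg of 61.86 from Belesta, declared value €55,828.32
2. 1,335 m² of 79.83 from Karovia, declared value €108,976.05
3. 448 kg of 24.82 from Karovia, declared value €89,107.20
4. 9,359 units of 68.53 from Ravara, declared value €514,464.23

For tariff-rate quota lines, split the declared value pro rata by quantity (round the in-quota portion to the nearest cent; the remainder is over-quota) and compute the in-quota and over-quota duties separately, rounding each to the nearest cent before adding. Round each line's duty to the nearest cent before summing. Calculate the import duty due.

€108,991.31

Line 1 (61.86, Belesta, 642 kg, €55,828.32):
Base rate for 61.86 is 3% + €2.39/kg.
Duty = €55,828.32 × 3% + 642 × €2.39 = €3,209.23.
Line 2 (79.83, Karovia, 1,335 m², €108,976.05):
Base rate for 79.83 is 12%.
Origin Karovia qualifies under the Farmark–Karovia agreement and 79.83 is covered: preferential rate 4% applies instead.
The additional-duty order on 79.83 targets Ravara, not Karovia; it does not apply.
Duty = €108,976.05 × 4% = €4,359.04.
Line 3 (24.82, Karovia, 448 kg, €89,107.20):
Base rate for 24.82 is 11%.
Origin Karovia is the FTA partner but 24.82 is not on the preference list; base rate stands.
The additional-duty order on 24.82 targets Ravara, not Karovia; it does not apply.
Duty = €89,107.20 × 11% = €9,801.79.
Line 4 (68.53, Ravara, 9,359 units, €514,464.23):
Code 68.53 is under a tariff-rate quota (threshold 4,196 units). In-quota: 4,196 units at 6.5%; over-quota: 5,163 units at 27%.
Pro-rata value split: in-quota = €514,464.23 × 4,196/9,359 = €230,654.12; over-quota = €514,464.23 − €230,654.12 = €283,810.11.
In-quota duty = €230,654.12 × 6.5% = €14,992.52. Over-quota duty = €283,810.11 × 27% = €76,628.73.
Line duty = €14,992.52 + €76,628.73 = €91,621.25.
Total = €3,209.23 + €4,359.04 + €9,801.79 + €91,621.25 = €108,991.31.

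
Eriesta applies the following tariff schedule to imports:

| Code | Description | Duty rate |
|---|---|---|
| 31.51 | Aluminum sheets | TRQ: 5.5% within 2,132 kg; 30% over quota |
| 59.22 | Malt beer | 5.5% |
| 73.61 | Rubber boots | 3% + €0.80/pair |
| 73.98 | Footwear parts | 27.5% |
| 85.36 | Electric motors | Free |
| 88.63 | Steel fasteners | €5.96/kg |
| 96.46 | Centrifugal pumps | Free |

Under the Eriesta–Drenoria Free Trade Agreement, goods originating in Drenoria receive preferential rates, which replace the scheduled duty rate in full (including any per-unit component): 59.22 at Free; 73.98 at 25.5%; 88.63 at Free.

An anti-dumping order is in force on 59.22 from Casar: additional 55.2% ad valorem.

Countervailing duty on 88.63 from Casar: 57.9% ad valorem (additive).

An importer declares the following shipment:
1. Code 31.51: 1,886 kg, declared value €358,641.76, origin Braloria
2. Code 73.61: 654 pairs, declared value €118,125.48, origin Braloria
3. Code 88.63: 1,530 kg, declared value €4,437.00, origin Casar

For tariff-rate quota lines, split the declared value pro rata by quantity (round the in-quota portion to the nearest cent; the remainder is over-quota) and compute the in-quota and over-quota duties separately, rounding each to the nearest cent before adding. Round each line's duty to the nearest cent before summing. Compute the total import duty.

Line 1 (31.51, Braloria, 1,886 kg, €358,641.76):
Code 31.51 is under a tariff-rate quota (threshold 2,132 kg). Quantity 1,886 kg is within the quota, so the in-quota rate 5.5% applies to the full value.
Duty = €358,641.76 × 5.5% = €19,725.30.
Line 2 (73.61, Braloria, 654 pairs, €118,125.48):
Base rate for 73.61 is 3% + €0.80/pair.
Duty = €118,125.48 × 3% + 654 × €0.80 = €4,066.96.
Line 3 (88.63, Casar, 1,530 kg, €4,437.00):
Base rate for 88.63 is €5.96/kg.
88.63 has an FTA preferential rate, but origin Casar is not Drenoria; base rate stands.
Additional duty on 88.63 from Casar: +57.9% ad valorem. Applied ad valorem rate = 57.9%.
Duty = €4,437.00 × 57.9% + 1,530 × €5.96 = €11,687.82.
Total = €19,725.30 + €4,066.96 + €11,687.82 = €35,480.08.

€35,480.08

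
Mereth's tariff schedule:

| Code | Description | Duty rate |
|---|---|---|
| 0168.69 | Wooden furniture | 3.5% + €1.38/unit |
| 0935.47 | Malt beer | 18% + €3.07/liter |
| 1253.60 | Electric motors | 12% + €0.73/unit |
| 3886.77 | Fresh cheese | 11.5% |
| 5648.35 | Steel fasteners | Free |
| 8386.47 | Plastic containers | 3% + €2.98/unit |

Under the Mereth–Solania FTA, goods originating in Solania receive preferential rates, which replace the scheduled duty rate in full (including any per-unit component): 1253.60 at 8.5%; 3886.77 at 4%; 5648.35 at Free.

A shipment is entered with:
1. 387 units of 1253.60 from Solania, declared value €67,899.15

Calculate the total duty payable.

Line 1 (1253.60, Solania, 387 units, €67,899.15):
Base rate for 1253.60 is 12% + €0.73/unit.
Origin Solania qualifies under the Mereth–Solania agreement and 1253.60 is covered: preferential rate 8.5% applies instead.
Duty = €67,899.15 × 8.5% = €5,771.43.

€5,771.43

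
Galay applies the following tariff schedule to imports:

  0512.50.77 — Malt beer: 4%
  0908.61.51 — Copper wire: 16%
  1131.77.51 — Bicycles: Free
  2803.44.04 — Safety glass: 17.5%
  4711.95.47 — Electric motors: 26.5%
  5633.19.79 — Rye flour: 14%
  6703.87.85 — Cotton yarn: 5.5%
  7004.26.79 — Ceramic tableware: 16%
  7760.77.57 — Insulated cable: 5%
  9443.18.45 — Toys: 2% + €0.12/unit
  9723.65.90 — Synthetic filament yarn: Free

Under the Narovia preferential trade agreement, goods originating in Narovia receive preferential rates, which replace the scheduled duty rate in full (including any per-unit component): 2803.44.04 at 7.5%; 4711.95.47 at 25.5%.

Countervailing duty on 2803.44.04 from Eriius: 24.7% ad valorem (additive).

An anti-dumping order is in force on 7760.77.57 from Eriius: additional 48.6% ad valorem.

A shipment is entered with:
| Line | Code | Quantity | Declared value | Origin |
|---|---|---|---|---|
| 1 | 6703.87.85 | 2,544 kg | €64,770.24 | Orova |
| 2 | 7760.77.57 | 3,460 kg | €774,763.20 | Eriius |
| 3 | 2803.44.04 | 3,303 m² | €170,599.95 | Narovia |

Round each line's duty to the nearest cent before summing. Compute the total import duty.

Line 1 (6703.87.85, Orova, 2,544 kg, €64,770.24):
Base rate for 6703.87.85 is 5.5%.
Duty = €64,770.24 × 5.5% = €3,562.36.
Line 2 (7760.77.57, Eriius, 3,460 kg, €774,763.20):
Base rate for 7760.77.57 is 5%.
Additional duty on 7760.77.57 from Eriius: +48.6%. Applied ad valorem rate: 5% + 48.6% = 53.6%.
Duty = €774,763.20 × 53.6% = €415,273.08.
Line 3 (2803.44.04, Narovia, 3,303 m², €170,599.95):
Base rate for 2803.44.04 is 17.5%.
Origin Narovia qualifies under the Galay–Narovia agreement and 2803.44.04 is covered: preferential rate 7.5% applies instead.
The additional-duty order on 2803.44.04 targets Eriius, not Narovia; it does not apply.
Duty = €170,599.95 × 7.5% = €12,795.00.
Total = €3,562.36 + €415,273.08 + €12,795.00 = €431,630.44.

€431,630.44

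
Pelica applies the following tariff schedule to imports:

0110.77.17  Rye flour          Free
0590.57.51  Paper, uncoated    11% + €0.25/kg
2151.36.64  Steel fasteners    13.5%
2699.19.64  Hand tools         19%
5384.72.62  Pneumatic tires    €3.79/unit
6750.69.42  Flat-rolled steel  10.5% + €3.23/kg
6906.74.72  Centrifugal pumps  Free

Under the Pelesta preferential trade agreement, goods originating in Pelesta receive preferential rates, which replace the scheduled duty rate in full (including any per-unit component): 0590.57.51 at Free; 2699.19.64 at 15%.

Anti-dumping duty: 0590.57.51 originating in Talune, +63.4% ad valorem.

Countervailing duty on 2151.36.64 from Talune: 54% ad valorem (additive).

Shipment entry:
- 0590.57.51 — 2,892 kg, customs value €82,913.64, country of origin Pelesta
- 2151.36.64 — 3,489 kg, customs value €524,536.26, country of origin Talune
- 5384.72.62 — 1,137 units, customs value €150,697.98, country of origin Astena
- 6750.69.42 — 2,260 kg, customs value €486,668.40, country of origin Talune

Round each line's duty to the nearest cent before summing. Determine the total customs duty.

€416,771.19

Line 1 (0590.57.51, Pelesta, 2,892 kg, €82,913.64):
Base rate for 0590.57.51 is 11% + €0.25/kg.
Origin Pelesta qualifies under the Pelica–Pelesta agreement and 0590.57.51 is covered: preferential rate Free applies instead.
The additional-duty order on 0590.57.51 targets Talune, not Pelesta; it does not apply.
Duty = €82,913.64 × 0% = €0.00.
Line 2 (2151.36.64, Talune, 3,489 kg, €524,536.26):
Base rate for 2151.36.64 is 13.5%.
Additional duty on 2151.36.64 from Talune: +54%. Applied ad valorem rate: 13.5% + 54% = 67.5%.
Duty = €524,536.26 × 67.5% = €354,061.98.
Line 3 (5384.72.62, Astena, 1,137 units, €150,697.98):
Base rate for 5384.72.62 is €3.79/unit.
Duty = 1,137 × €3.79 = €4,309.23.
Line 4 (6750.69.42, Talune, 2,260 kg, €486,668.40):
Base rate for 6750.69.42 is 10.5% + €3.23/kg.
Duty = €486,668.40 × 10.5% + 2,260 × €3.23 = €58,399.98.
Total = €0.00 + €354,061.98 + €4,309.23 + €58,399.98 = €416,771.19.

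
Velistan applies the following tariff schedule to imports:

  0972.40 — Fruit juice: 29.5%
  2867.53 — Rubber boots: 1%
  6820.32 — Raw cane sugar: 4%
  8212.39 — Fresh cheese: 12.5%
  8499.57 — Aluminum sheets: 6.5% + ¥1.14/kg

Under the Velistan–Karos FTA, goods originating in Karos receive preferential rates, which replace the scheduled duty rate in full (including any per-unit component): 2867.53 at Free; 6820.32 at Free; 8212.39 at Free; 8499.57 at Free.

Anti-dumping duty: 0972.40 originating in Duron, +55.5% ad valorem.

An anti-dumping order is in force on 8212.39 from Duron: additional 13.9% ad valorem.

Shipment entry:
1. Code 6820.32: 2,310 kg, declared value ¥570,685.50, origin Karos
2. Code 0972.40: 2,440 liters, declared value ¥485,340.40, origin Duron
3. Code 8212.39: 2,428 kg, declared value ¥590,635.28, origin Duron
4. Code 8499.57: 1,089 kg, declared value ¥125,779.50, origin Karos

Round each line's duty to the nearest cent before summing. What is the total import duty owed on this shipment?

Line 1 (6820.32, Karos, 2,310 kg, ¥570,685.50):
Base rate for 6820.32 is 4%.
Origin Karos qualifies under the Velistan–Karos agreement and 6820.32 is covered: preferential rate Free applies instead.
Duty = ¥570,685.50 × 0% = ¥0.00.
Line 2 (0972.40, Duron, 2,440 liters, ¥485,340.40):
Base rate for 0972.40 is 29.5%.
Additional duty on 0972.40 from Duron: +55.5%. Applied ad valorem rate: 29.5% + 55.5% = 85%.
Duty = ¥485,340.40 × 85% = ¥412,539.34.
Line 3 (8212.39, Duron, 2,428 kg, ¥590,635.28):
Base rate for 8212.39 is 12.5%.
8212.39 has an FTA preferential rate, but origin Duron is not Karos; base rate stands.
Additional duty on 8212.39 from Duron: +13.9%. Applied ad valorem rate: 12.5% + 13.9% = 26.4%.
Duty = ¥590,635.28 × 26.4% = ¥155,927.71.
Line 4 (8499.57, Karos, 1,089 kg, ¥125,779.50):
Base rate for 8499.57 is 6.5% + ¥1.14/kg.
Origin Karos qualifies under the Velistan–Karos agreement and 8499.57 is covered: preferential rate Free applies instead.
Duty = ¥125,779.50 × 0% = ¥0.00.
Total = ¥0.00 + ¥412,539.34 + ¥155,927.71 + ¥0.00 = ¥568,467.05.

¥568,467.05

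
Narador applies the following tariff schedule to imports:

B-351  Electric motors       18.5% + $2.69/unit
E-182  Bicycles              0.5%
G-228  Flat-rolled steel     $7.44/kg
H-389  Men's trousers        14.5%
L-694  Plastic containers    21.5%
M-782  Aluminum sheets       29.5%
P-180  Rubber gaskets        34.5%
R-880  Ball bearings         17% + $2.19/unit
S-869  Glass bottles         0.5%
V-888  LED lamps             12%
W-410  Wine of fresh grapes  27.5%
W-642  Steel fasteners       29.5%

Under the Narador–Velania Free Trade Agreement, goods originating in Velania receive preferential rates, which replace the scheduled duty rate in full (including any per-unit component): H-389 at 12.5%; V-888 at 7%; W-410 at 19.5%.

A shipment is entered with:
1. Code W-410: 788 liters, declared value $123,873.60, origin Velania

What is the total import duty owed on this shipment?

Line 1 (W-410, Velania, 788 liters, $123,873.60):
Base rate for W-410 is 27.5%.
Origin Velania qualifies under the Narador–Velania agreement and W-410 is covered: preferential rate 19.5% applies instead.
Duty = $123,873.60 × 19.5% = $24,155.35.

$24,155.35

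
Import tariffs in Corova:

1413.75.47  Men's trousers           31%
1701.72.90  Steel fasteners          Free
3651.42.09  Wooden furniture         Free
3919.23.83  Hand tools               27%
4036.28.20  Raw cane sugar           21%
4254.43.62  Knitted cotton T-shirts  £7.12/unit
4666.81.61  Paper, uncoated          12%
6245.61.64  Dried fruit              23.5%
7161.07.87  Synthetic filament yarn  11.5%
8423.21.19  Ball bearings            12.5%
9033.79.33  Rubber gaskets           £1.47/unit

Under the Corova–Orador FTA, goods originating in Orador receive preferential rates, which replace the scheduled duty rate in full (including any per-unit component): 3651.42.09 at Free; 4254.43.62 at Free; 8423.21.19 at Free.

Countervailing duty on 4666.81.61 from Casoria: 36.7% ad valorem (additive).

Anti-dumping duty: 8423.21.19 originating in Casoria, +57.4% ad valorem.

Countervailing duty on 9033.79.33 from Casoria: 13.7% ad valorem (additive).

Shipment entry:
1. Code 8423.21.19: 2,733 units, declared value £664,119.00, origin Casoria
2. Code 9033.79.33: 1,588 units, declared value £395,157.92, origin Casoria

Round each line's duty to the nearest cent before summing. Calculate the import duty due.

£520,690.18

Line 1 (8423.21.19, Casoria, 2,733 units, £664,119.00):
Base rate for 8423.21.19 is 12.5%.
8423.21.19 has an FTA preferential rate, but origin Casoria is not Orador; base rate stands.
Additional duty on 8423.21.19 from Casoria: +57.4%. Applied ad valorem rate: 12.5% + 57.4% = 69.9%.
Duty = £664,119.00 × 69.9% = £464,219.18.
Line 2 (9033.79.33, Casoria, 1,588 units, £395,157.92):
Base rate for 9033.79.33 is £1.47/unit.
Additional duty on 9033.79.33 from Casoria: +13.7% ad valorem. Applied ad valorem rate = 13.7%.
Duty = £395,157.92 × 13.7% + 1,588 × £1.47 = £56,471.00.
Total = £464,219.18 + £56,471.00 = £520,690.18.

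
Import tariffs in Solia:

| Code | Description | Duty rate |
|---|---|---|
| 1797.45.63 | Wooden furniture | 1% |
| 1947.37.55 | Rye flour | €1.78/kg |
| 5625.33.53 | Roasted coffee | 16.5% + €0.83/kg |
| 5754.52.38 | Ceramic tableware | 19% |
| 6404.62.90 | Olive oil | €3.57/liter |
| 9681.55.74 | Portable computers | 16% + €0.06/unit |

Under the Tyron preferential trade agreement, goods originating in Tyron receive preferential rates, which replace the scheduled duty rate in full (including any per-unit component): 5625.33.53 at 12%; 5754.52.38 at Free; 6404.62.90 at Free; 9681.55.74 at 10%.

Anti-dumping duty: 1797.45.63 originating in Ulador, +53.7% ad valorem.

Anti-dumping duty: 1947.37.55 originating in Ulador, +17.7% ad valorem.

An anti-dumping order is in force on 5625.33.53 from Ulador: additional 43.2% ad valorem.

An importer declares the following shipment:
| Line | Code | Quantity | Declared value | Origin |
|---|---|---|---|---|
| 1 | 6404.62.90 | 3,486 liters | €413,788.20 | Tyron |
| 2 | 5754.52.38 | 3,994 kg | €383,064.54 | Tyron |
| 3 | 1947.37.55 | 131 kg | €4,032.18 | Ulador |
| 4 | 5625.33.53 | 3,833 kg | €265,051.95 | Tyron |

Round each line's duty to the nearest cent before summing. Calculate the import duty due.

Line 1 (6404.62.90, Tyron, 3,486 liters, €413,788.20):
Base rate for 6404.62.90 is €3.57/liter.
Origin Tyron qualifies under the Solia–Tyron agreement and 6404.62.90 is covered: preferential rate Free applies instead.
Duty = €413,788.20 × 0% = €0.00.
Line 2 (5754.52.38, Tyron, 3,994 kg, €383,064.54):
Base rate for 5754.52.38 is 19%.
Origin Tyron qualifies under the Solia–Tyron agreement and 5754.52.38 is covered: preferential rate Free applies instead.
Duty = €383,064.54 × 0% = €0.00.
Line 3 (1947.37.55, Ulador, 131 kg, €4,032.18):
Base rate for 1947.37.55 is €1.78/kg.
Additional duty on 1947.37.55 from Ulador: +17.7% ad valorem. Applied ad valorem rate = 17.7%.
Duty = €4,032.18 × 17.7% + 131 × €1.78 = €946.88.
Line 4 (5625.33.53, Tyron, 3,833 kg, €265,051.95):
Base rate for 5625.33.53 is 16.5% + €0.83/kg.
Origin Tyron qualifies under the Solia–Tyron agreement and 5625.33.53 is covered: preferential rate 12% applies instead.
The additional-duty order on 5625.33.53 targets Ulador, not Tyron; it does not apply.
Duty = €265,051.95 × 12% = €31,806.23.
Total = €0.00 + €0.00 + €946.88 + €31,806.23 = €32,753.11.

€32,753.11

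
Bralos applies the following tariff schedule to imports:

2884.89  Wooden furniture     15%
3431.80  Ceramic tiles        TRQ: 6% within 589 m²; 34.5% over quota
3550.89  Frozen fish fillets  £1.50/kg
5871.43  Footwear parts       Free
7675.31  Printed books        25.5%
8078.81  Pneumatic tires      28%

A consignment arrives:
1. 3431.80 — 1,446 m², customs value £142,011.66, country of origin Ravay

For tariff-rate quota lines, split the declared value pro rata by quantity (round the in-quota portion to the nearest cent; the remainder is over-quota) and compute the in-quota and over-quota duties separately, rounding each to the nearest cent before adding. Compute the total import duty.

Line 1 (3431.80, Ravay, 1,446 m², £142,011.66):
Code 3431.80 is under a tariff-rate quota (threshold 589 m²). In-quota: 589 m² at 6%; over-quota: 857 m² at 34.5%.
Pro-rata value split: in-quota = £142,011.66 × 589/1,446 = £57,845.69; over-quota = £142,011.66 − £57,845.69 = £84,165.97.
In-quota duty = £57,845.69 × 6% = £3,470.74. Over-quota duty = £84,165.97 × 34.5% = £29,037.26.
Line duty = £3,470.74 + £29,037.26 = £32,508.00.

£32,508.00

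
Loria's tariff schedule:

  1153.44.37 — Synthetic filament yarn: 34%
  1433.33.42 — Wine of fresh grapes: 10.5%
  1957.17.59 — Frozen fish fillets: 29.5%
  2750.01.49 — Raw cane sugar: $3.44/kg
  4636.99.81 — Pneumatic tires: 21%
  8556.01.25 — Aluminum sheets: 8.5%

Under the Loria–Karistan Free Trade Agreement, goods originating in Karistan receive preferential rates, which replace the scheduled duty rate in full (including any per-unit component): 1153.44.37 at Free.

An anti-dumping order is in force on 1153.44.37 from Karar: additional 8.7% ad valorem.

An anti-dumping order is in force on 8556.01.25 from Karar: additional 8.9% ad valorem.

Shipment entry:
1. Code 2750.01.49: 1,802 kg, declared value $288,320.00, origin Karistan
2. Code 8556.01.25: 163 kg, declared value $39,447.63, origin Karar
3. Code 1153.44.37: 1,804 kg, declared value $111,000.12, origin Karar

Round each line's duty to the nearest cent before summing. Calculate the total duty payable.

$60,459.82

Line 1 (2750.01.49, Karistan, 1,802 kg, $288,320.00):
Base rate for 2750.01.49 is $3.44/kg.
Origin Karistan is the FTA partner but 2750.01.49 is not on the preference list; base rate stands.
Duty = 1,802 × $3.44 = $6,198.88.
Line 2 (8556.01.25, Karar, 163 kg, $39,447.63):
Base rate for 8556.01.25 is 8.5%.
Additional duty on 8556.01.25 from Karar: +8.9%. Applied ad valorem rate: 8.5% + 8.9% = 17.4%.
Duty = $39,447.63 × 17.4% = $6,863.89.
Line 3 (1153.44.37, Karar, 1,804 kg, $111,000.12):
Base rate for 1153.44.37 is 34%.
1153.44.37 has an FTA preferential rate, but origin Karar is not Karistan; base rate stands.
Additional duty on 1153.44.37 from Karar: +8.7%. Applied ad valorem rate: 34% + 8.7% = 42.7%.
Duty = $111,000.12 × 42.7% = $47,397.05.
Total = $6,198.88 + $6,863.89 + $47,397.05 = $60,459.82.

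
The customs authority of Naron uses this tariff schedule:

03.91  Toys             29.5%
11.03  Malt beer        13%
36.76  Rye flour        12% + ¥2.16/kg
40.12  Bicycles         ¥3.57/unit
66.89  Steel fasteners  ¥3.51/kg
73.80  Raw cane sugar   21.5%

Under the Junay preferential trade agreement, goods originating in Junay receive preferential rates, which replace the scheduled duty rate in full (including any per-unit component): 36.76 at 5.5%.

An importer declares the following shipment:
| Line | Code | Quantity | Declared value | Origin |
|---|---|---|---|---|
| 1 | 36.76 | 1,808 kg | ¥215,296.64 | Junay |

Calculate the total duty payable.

Line 1 (36.76, Junay, 1,808 kg, ¥215,296.64):
Base rate for 36.76 is 12% + ¥2.16/kg.
Origin Junay qualifies under the Naron–Junay agreement and 36.76 is covered: preferential rate 5.5% applies instead.
Duty = ¥215,296.64 × 5.5% = ¥11,841.32.

¥11,841.32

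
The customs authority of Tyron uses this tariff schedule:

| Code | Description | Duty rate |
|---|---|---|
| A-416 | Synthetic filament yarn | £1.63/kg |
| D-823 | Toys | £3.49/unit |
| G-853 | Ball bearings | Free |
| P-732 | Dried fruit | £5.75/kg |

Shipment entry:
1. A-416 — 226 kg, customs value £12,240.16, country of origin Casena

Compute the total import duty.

£368.38

Line 1 (A-416, Casena, 226 kg, £12,240.16):
Base rate for A-416 is £1.63/kg.
Duty = 226 × £1.63 = £368.38.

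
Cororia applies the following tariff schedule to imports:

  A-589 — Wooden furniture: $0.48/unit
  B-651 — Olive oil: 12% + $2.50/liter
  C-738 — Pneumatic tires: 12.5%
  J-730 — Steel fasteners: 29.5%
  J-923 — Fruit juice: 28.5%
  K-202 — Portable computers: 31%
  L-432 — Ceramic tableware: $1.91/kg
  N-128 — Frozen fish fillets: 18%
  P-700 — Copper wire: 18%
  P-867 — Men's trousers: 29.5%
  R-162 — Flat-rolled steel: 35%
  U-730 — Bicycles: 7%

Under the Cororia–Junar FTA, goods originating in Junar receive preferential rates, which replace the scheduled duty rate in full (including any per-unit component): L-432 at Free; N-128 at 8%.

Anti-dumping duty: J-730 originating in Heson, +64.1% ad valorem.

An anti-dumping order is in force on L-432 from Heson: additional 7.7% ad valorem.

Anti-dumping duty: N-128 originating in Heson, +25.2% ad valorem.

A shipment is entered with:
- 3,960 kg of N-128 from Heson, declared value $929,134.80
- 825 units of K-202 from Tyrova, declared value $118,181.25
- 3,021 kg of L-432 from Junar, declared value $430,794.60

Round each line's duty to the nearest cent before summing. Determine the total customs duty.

$438,022.42

Line 1 (N-128, Heson, 3,960 kg, $929,134.80):
Base rate for N-128 is 18%.
N-128 has an FTA preferential rate, but origin Heson is not Junar; base rate stands.
Additional duty on N-128 from Heson: +25.2%. Applied ad valorem rate: 18% + 25.2% = 43.2%.
Duty = $929,134.80 × 43.2% = $401,386.23.
Line 2 (K-202, Tyrova, 825 units, $118,181.25):
Base rate for K-202 is 31%.
Duty = $118,181.25 × 31% = $36,636.19.
Line 3 (L-432, Junar, 3,021 kg, $430,794.60):
Base rate for L-432 is $1.91/kg.
Origin Junar qualifies under the Cororia–Junar agreement and L-432 is covered: preferential rate Free applies instead.
The additional-duty order on L-432 targets Heson, not Junar; it does not apply.
Duty = $430,794.60 × 0% = $0.00.
Total = $401,386.23 + $36,636.19 + $0.00 = $438,022.42.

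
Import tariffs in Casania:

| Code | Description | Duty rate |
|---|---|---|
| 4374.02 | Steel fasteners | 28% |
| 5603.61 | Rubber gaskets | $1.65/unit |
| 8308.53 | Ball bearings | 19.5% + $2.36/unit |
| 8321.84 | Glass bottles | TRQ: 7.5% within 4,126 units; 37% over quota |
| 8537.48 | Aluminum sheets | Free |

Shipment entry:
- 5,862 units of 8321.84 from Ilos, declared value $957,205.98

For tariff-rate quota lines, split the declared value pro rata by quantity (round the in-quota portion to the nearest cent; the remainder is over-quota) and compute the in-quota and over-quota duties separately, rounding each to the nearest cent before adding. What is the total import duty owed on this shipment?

$155,414.52

Line 1 (8321.84, Ilos, 5,862 units, $957,205.98):
Code 8321.84 is under a tariff-rate quota (threshold 4,126 units). In-quota: 4,126 units at 7.5%; over-quota: 1,736 units at 37%.
Pro-rata value split: in-quota = $957,205.98 × 4,126/5,862 = $673,734.54; over-quota = $957,205.98 − $673,734.54 = $283,471.44.
In-quota duty = $673,734.54 × 7.5% = $50,530.09. Over-quota duty = $283,471.44 × 37% = $104,884.43.
Line duty = $50,530.09 + $104,884.43 = $155,414.52.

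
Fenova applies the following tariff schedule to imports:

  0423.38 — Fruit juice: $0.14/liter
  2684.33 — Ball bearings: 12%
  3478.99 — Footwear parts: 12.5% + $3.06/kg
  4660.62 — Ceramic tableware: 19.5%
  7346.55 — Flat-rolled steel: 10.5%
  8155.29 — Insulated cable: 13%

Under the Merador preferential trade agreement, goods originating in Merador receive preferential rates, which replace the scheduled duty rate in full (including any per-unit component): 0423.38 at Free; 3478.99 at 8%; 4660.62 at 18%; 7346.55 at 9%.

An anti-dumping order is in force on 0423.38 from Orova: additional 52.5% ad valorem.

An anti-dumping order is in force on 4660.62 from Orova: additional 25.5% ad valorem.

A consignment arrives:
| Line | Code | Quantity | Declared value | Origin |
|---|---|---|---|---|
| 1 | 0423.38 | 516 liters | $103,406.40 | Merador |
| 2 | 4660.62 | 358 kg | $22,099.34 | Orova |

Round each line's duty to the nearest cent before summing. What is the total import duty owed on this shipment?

$9,944.70

Line 1 (0423.38, Merador, 516 liters, $103,406.40):
Base rate for 0423.38 is $0.14/liter.
Origin Merador qualifies under the Fenova–Merador agreement and 0423.38 is covered: preferential rate Free applies instead.
The additional-duty order on 0423.38 targets Orova, not Merador; it does not apply.
Duty = $103,406.40 × 0% = $0.00.
Line 2 (4660.62, Orova, 358 kg, $22,099.34):
Base rate for 4660.62 is 19.5%.
4660.62 has an FTA preferential rate, but origin Orova is not Merador; base rate stands.
Additional duty on 4660.62 from Orova: +25.5%. Applied ad valorem rate: 19.5% + 25.5% = 45%.
Duty = $22,099.34 × 45% = $9,944.70.
Total = $0.00 + $9,944.70 = $9,944.70.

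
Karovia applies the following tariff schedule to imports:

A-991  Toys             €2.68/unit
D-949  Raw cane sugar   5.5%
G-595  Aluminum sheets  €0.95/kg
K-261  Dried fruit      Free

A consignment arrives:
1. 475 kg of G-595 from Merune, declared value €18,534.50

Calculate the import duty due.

€451.25

Line 1 (G-595, Merune, 475 kg, €18,534.50):
Base rate for G-595 is €0.95/kg.
Duty = 475 × €0.95 = €451.25.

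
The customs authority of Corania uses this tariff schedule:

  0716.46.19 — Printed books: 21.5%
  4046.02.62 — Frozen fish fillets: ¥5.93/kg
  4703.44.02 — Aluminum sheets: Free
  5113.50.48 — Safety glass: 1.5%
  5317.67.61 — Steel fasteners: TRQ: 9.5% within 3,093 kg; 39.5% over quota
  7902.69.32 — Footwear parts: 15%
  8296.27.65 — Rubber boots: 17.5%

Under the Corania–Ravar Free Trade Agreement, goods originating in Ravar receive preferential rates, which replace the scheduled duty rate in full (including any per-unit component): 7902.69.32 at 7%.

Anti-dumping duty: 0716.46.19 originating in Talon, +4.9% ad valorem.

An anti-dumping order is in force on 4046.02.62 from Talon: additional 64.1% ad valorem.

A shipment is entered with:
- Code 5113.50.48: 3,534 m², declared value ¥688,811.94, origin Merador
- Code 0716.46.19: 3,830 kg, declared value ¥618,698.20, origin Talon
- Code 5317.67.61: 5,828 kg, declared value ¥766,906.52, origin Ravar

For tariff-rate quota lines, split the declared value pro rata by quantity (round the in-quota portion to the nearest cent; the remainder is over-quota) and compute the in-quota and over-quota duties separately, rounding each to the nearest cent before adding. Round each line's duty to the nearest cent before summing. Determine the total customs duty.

¥354,494.22

Line 1 (5113.50.48, Merador, 3,534 m², ¥688,811.94):
Base rate for 5113.50.48 is 1.5%.
Duty = ¥688,811.94 × 1.5% = ¥10,332.18.
Line 2 (0716.46.19, Talon, 3,830 kg, ¥618,698.20):
Base rate for 0716.46.19 is 21.5%.
Additional duty on 0716.46.19 from Talon: +4.9%. Applied ad valorem rate: 21.5% + 4.9% = 26.4%.
Duty = ¥618,698.20 × 26.4% = ¥163,336.32.
Line 3 (5317.67.61, Ravar, 5,828 kg, ¥766,906.52):
Code 5317.67.61 is under a tariff-rate quota (threshold 3,093 kg). In-quota: 3,093 kg at 9.5%; over-quota: 2,735 kg at 39.5%.
Pro-rata value split: in-quota = ¥766,906.52 × 3,093/5,828 = ¥407,007.87; over-quota = ¥766,906.52 − ¥407,007.87 = ¥359,898.65.
In-quota duty = ¥407,007.87 × 9.5% = ¥38,665.75. Over-quota duty = ¥359,898.65 × 39.5% = ¥142,159.97.
Line duty = ¥38,665.75 + ¥142,159.97 = ¥180,825.72.
Total = ¥10,332.18 + ¥163,336.32 + ¥180,825.72 = ¥354,494.22.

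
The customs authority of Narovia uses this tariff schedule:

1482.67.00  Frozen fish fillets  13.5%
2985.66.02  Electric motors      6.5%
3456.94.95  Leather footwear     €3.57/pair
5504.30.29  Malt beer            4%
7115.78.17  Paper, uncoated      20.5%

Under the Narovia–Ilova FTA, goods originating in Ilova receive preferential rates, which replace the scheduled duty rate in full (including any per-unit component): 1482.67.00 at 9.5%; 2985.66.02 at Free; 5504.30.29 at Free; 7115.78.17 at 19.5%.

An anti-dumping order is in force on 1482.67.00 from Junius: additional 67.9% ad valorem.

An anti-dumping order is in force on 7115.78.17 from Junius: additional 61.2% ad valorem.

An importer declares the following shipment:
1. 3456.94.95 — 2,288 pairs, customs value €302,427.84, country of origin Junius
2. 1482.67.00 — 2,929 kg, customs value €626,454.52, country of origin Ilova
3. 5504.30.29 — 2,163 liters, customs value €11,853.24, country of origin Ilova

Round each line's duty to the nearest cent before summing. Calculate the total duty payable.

€67,681.34

Line 1 (3456.94.95, Junius, 2,288 pairs, €302,427.84):
Base rate for 3456.94.95 is €3.57/pair.
Duty = 2,288 × €3.57 = €8,168.16.
Line 2 (1482.67.00, Ilova, 2,929 kg, €626,454.52):
Base rate for 1482.67.00 is 13.5%.
Origin Ilova qualifies under the Narovia–Ilova agreement and 1482.67.00 is covered: preferential rate 9.5% applies instead.
The additional-duty order on 1482.67.00 targets Junius, not Ilova; it does not apply.
Duty = €626,454.52 × 9.5% = €59,513.18.
Line 3 (5504.30.29, Ilova, 2,163 liters, €11,853.24):
Base rate for 5504.30.29 is 4%.
Origin Ilova qualifies under the Narovia–Ilova agreement and 5504.30.29 is covered: preferential rate Free applies instead.
Duty = €11,853.24 × 0% = €0.00.
Total = €8,168.16 + €59,513.18 + €0.00 = €67,681.34.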